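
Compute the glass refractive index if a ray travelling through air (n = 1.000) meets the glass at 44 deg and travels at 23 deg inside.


Apply Snell's law: n1 * sin(theta1) = n2 * sin(theta2)
  n2 = n1 * sin(theta1) / sin(theta2)
  sin(44) = 0.694658
  sin(23) = 0.390731
  n2 = 1.000 * 0.694658 / 0.390731 = 1.7778

1.7778


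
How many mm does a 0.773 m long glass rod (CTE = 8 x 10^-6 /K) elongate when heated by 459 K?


Thermal expansion formula: dL = alpha * L0 * dT
  dL = (8 x 10^-6) * 0.773 * 459 = 0.00283846 m
Convert to mm: 0.00283846 * 1000 = 2.8385 mm

2.8385 mm


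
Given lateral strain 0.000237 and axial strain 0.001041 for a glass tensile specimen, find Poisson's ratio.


Poisson's ratio: nu = lateral strain / axial strain
  nu = 0.000237 / 0.001041 = 0.2277

0.2277


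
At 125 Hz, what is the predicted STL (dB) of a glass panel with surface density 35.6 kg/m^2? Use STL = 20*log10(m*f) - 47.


Mass law: STL = 20 * log10(m * f) - 47
  m * f = 35.6 * 125 = 4450
  log10(4450) = 3.64836
  STL = 20 * 3.64836 - 47 = 72.9672 - 47 = 26.0 dB

26.0 dB


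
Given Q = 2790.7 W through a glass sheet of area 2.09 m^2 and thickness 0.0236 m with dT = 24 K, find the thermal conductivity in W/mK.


Fourier's law rearranged: k = Q * t / (A * dT)
  Numerator = 2790.7 * 0.0236 = 65.86052
  Denominator = 2.09 * 24 = 50.16
  k = 65.86052 / 50.16 = 1.313 W/mK

1.313 W/mK


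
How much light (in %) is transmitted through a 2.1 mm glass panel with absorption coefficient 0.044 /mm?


Beer-Lambert law: T = exp(-alpha * thickness)
  exponent = -0.044 * 2.1 = -0.0924
  T = exp(-0.0924) = 0.9117
  Percentage = 0.9117 * 100 = 91.17%

91.17%


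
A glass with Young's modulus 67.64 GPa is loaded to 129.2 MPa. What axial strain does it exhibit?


Rearrange E = sigma / epsilon:
  epsilon = sigma / E
  E (MPa) = 67.64 * 1000 = 67640
  epsilon = 129.2 / 67640 = 0.00191

0.00191


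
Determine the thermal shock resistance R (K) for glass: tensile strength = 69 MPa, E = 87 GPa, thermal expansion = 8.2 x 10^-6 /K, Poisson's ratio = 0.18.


Thermal shock resistance: R = sigma * (1 - nu) / (E * alpha)
  Numerator = 69 * (1 - 0.18) = 56.58
  Denominator = 87 * 1000 * (8.2 x 10^-6) = 0.7134
  R = 56.58 / 0.7134 = 79.3 K

79.3 K


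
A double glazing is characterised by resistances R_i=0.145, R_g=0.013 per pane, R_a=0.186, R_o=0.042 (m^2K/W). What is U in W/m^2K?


Total thermal resistance (series):
  R_total = R_in + R_glass + R_air + R_glass + R_out
  R_total = 0.145 + 0.013 + 0.186 + 0.013 + 0.042 = 0.399 m^2K/W
U-value = 1 / R_total = 1 / 0.399 = 2.506 W/m^2K

2.506 W/m^2K


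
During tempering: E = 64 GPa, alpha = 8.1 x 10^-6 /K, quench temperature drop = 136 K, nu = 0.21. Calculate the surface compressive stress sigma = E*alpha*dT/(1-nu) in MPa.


Tempering stress: sigma = E * alpha * dT / (1 - nu)
  E (MPa) = 64 * 1000 = 64000
  Numerator = 64000 * (8.1 x 10^-6) * 136 = 70.5024
  Denominator = 1 - 0.21 = 0.79
  sigma = 70.5024 / 0.79 = 89.2 MPa

89.2 MPa


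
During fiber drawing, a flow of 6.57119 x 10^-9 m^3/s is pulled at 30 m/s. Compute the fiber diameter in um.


Cross-sectional area from continuity:
  A = Q / v = 6.57119 x 10^-9 / 30 = 2.190397 x 10^-10 m^2
Diameter from circular cross-section:
  d = sqrt(4A / pi) * 10^6 (m -> um)
  d = sqrt(4 * 2.190397 x 10^-10 / pi) * 10^6 = 16.7 um

16.7 um


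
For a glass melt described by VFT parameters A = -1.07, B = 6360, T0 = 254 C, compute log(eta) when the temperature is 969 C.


VFT equation: log(eta) = A + B / (T - T0)
  T - T0 = 969 - 254 = 715
  B / (T - T0) = 6360 / 715 = 8.895
  log(eta) = -1.07 + 8.895 = 7.825

7.825


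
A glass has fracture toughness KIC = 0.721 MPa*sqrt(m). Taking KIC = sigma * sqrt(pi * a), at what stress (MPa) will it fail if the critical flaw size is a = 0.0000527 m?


Rearrange KIC = sigma * sqrt(pi * a):
  sigma = KIC / sqrt(pi * a)
  sqrt(pi * 0.0000527) = 0.012867
  sigma = 0.721 / 0.012867 = 56.03 MPa

56.03 MPa


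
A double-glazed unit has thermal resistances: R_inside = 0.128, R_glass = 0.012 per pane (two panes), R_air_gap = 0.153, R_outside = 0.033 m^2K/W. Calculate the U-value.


Total thermal resistance (series):
  R_total = R_in + R_glass + R_air + R_glass + R_out
  R_total = 0.128 + 0.012 + 0.153 + 0.012 + 0.033 = 0.338 m^2K/W
U-value = 1 / R_total = 1 / 0.338 = 2.959 W/m^2K

2.959 W/m^2K


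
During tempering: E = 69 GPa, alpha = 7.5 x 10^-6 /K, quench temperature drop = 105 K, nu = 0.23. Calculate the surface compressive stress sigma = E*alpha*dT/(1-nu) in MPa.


Tempering stress: sigma = E * alpha * dT / (1 - nu)
  E (MPa) = 69 * 1000 = 69000
  Numerator = 69000 * (7.5 x 10^-6) * 105 = 54.3375
  Denominator = 1 - 0.23 = 0.77
  sigma = 54.3375 / 0.77 = 70.6 MPa

70.6 MPa


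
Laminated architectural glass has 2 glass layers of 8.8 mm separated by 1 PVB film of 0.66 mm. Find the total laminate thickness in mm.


Total thickness = glass contribution + PVB contribution
  Glass: 2 * 8.8 = 17.6 mm
  PVB: 1 * 0.66 = 0.66 mm
  Total = 17.6 + 0.66 = 18.26 mm

18.26 mm


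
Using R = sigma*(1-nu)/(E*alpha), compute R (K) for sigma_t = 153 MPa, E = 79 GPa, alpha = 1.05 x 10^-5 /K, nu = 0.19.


Thermal shock resistance: R = sigma * (1 - nu) / (E * alpha)
  Numerator = 153 * (1 - 0.19) = 123.93
  Denominator = 79 * 1000 * (1.05 x 10^-5) = 0.8295
  R = 123.93 / 0.8295 = 149.4 K

149.4 K


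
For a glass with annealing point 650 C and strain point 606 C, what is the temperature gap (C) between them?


Gap = T_anneal - T_strain:
  gap = 650 - 606 = 44 C

44 C


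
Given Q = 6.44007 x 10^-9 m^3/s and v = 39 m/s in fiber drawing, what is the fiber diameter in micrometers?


Cross-sectional area from continuity:
  A = Q / v = 6.44007 x 10^-9 / 39 = 1.6513 x 10^-10 m^2
Diameter from circular cross-section:
  d = sqrt(4A / pi) * 10^6 (m -> um)
  d = sqrt(4 * 1.6513 x 10^-10 / pi) * 10^6 = 14.5 um

14.5 um


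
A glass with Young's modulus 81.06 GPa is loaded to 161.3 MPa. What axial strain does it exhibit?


Rearrange E = sigma / epsilon:
  epsilon = sigma / E
  E (MPa) = 81.06 * 1000 = 81060
  epsilon = 161.3 / 81060 = 0.00199

0.00199


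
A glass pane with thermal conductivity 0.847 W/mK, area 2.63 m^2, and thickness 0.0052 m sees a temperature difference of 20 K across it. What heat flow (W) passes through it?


Fourier's law: Q = k * A * dT / t
  Q = 0.847 * 2.63 * 20 / 0.0052
  Q = 44.5522 / 0.0052 = 8567.7 W

8567.7 W


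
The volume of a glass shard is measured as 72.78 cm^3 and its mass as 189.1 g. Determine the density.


Use the definition of density:
  rho = mass / volume
  rho = 189.1 / 72.78 = 2.598 g/cm^3

2.598 g/cm^3


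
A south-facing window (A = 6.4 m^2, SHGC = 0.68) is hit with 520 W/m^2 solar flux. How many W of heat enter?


Solar heat gain: Q = Area * SHGC * Irradiance
  Q = 6.4 * 0.68 * 520 = 2263 W

2263 W


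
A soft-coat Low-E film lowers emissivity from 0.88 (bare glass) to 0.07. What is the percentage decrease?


Percentage reduction = (1 - coated/uncoated) * 100
  Ratio = 0.07 / 0.88 = 0.0795
  Reduction = (1 - 0.0795) * 100 = 92.0%

92.0%


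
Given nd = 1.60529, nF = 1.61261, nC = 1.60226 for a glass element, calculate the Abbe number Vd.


Abbe number formula: Vd = (nd - 1) / (nF - nC)
  nd - 1 = 1.60529 - 1 = 0.60529
  nF - nC = 1.61261 - 1.60226 = 0.01035
  Vd = 0.60529 / 0.01035 = 58.48

58.48


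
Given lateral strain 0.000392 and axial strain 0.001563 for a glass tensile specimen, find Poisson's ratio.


Poisson's ratio: nu = lateral strain / axial strain
  nu = 0.000392 / 0.001563 = 0.2508

0.2508


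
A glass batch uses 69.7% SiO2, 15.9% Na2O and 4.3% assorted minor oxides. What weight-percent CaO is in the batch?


Pieces sum to 100%:
  CaO = 100 - (SiO2 + Na2O + others)
  CaO = 100 - (69.7 + 15.9 + 4.3) = 10.1%

10.1%


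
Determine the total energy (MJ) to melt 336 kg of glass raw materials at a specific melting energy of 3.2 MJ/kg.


Total energy = mass * specific energy
  E = 336 * 3.2 = 1075.2 MJ

1075.2 MJ


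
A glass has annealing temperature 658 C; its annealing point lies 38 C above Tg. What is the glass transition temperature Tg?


Rearrange T_anneal = Tg + offset for Tg:
  Tg = T_anneal - offset = 658 - 38 = 620 C

620 C


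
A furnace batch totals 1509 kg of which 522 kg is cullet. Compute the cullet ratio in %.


Cullet ratio = (cullet mass / total batch mass) * 100
  Ratio = 522 / 1509 * 100 = 34.59%

34.59%


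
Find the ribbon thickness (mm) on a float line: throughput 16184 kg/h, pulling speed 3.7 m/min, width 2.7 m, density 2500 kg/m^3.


Ribbon cross-section from mass balance:
  Volume rate = throughput / density = 16184 / 2500 = 6.4736 m^3/h
  thickness = volume rate / (speed * 60 * width), i.e.
  thickness = throughput / (60 * speed * width * density) * 1000
  thickness = 16184 / (60 * 3.7 * 2.7 * 2500) * 1000 = 10.8 mm

10.8 mm


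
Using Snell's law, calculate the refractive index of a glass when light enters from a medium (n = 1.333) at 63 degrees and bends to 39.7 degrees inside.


Apply Snell's law: n1 * sin(theta1) = n2 * sin(theta2)
  n2 = n1 * sin(theta1) / sin(theta2)
  sin(63) = 0.891007
  sin(39.7) = 0.638768
  n2 = 1.333 * 0.891007 / 0.638768 = 1.8594

1.8594


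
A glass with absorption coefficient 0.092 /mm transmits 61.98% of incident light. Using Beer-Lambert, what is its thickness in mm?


Rearrange T = exp(-alpha * thickness):
  thickness = -ln(T) / alpha
  T = 61.98/100 = 0.6198
  ln(T) = -0.47836
  -ln(T) = 0.47836
  thickness = 0.47836 / 0.092 = 5.2 mm

5.2 mm


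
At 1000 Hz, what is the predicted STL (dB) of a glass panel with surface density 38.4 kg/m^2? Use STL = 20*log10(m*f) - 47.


Mass law: STL = 20 * log10(m * f) - 47
  m * f = 38.4 * 1000 = 38400
  log10(38400) = 4.58433
  STL = 20 * 4.58433 - 47 = 91.6866 - 47 = 44.7 dB

44.7 dB


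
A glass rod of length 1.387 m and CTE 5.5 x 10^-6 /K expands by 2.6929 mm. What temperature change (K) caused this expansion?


Rearrange dL = alpha * L0 * dT for dT:
  dT = dL / (alpha * L0)
  dL (m) = 2.6929 / 1000 = 0.0026929
  dT = 0.0026929 / ((5.5 x 10^-6) * 1.387) = 353.0 K

353.0 K


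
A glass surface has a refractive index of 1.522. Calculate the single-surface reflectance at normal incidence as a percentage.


Fresnel reflectance at normal incidence:
  R = ((n - 1)/(n + 1))^2
  (n - 1)/(n + 1) = (1.522 - 1)/(1.522 + 1) = 0.206979
  R = 0.206979^2 = 0.0428403
  R(%) = 0.0428403 * 100 = 4.284%

4.284%


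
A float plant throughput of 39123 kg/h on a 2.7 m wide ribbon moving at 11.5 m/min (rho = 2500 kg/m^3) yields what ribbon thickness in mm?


Ribbon cross-section from mass balance:
  Volume rate = throughput / density = 39123 / 2500 = 15.6492 m^3/h
  thickness = volume rate / (speed * 60 * width), i.e.
  thickness = throughput / (60 * speed * width * density) * 1000
  thickness = 39123 / (60 * 11.5 * 2.7 * 2500) * 1000 = 8.4 mm

8.4 mm


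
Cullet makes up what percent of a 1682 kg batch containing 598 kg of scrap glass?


Cullet ratio = (cullet mass / total batch mass) * 100
  Ratio = 598 / 1682 * 100 = 35.55%

35.55%


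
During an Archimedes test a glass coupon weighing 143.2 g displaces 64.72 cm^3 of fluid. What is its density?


Use the definition of density:
  rho = mass / volume
  rho = 143.2 / 64.72 = 2.213 g/cm^3

2.213 g/cm^3


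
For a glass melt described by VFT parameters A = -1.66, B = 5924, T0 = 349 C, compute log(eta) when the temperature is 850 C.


VFT equation: log(eta) = A + B / (T - T0)
  T - T0 = 850 - 349 = 501
  B / (T - T0) = 5924 / 501 = 11.824
  log(eta) = -1.66 + 11.824 = 10.164

10.164


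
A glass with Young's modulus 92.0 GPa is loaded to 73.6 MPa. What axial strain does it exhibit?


Rearrange E = sigma / epsilon:
  epsilon = sigma / E
  E (MPa) = 92.0 * 1000 = 92000
  epsilon = 73.6 / 92000 = 0.0008

0.0008


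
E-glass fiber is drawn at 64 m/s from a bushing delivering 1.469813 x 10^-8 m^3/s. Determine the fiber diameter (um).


Cross-sectional area from continuity:
  A = Q / v = 1.469813 x 10^-8 / 64 = 2.296583 x 10^-10 m^2
Diameter from circular cross-section:
  d = sqrt(4A / pi) * 10^6 (m -> um)
  d = sqrt(4 * 2.296583 x 10^-10 / pi) * 10^6 = 17.1 um

17.1 um


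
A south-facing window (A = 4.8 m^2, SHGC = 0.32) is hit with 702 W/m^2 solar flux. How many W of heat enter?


Solar heat gain: Q = Area * SHGC * Irradiance
  Q = 4.8 * 0.32 * 702 = 1078.3 W

1078.3 W


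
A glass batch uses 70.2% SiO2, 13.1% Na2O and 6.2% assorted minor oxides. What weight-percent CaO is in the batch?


Pieces sum to 100%:
  CaO = 100 - (SiO2 + Na2O + others)
  CaO = 100 - (70.2 + 13.1 + 6.2) = 10.5%

10.5%


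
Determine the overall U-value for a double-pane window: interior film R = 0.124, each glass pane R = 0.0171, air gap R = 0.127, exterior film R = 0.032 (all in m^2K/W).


Total thermal resistance (series):
  R_total = R_in + R_glass + R_air + R_glass + R_out
  R_total = 0.124 + 0.0171 + 0.127 + 0.0171 + 0.032 = 0.3172 m^2K/W
U-value = 1 / R_total = 1 / 0.3172 = 3.153 W/m^2K

3.153 W/m^2K


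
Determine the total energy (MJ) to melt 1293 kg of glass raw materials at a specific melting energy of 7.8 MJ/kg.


Total energy = mass * specific energy
  E = 1293 * 7.8 = 10085.4 MJ

10085.4 MJ


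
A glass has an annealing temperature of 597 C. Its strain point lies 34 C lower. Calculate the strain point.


Strain point = annealing point - difference:
  T_strain = 597 - 34 = 563 C

563 C


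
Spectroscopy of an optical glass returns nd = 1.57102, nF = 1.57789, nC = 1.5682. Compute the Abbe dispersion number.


Abbe number formula: Vd = (nd - 1) / (nF - nC)
  nd - 1 = 1.57102 - 1 = 0.57102
  nF - nC = 1.57789 - 1.5682 = 0.00969
  Vd = 0.57102 / 0.00969 = 58.93

58.93


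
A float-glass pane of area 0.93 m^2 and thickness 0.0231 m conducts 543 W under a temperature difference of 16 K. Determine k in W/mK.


Fourier's law rearranged: k = Q * t / (A * dT)
  Numerator = 543 * 0.0231 = 12.5433
  Denominator = 0.93 * 16 = 14.88
  k = 12.5433 / 14.88 = 0.843 W/mK

0.843 W/mK


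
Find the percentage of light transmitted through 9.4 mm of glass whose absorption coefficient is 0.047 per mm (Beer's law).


Beer-Lambert law: T = exp(-alpha * thickness)
  exponent = -0.047 * 9.4 = -0.4418
  T = exp(-0.4418) = 0.6429
  Percentage = 0.6429 * 100 = 64.29%

64.29%


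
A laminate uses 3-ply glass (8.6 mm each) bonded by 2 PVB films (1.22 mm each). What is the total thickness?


Total thickness = glass contribution + PVB contribution
  Glass: 3 * 8.6 = 25.8 mm
  PVB: 2 * 1.22 = 2.44 mm
  Total = 25.8 + 2.44 = 28.24 mm

28.24 mm


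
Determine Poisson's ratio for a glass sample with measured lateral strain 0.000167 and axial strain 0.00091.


Poisson's ratio: nu = lateral strain / axial strain
  nu = 0.000167 / 0.00091 = 0.1835

0.1835


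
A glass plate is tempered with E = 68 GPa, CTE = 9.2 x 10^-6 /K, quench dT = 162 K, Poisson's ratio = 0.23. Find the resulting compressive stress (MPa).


Tempering stress: sigma = E * alpha * dT / (1 - nu)
  E (MPa) = 68 * 1000 = 68000
  Numerator = 68000 * (9.2 x 10^-6) * 162 = 101.3472
  Denominator = 1 - 0.23 = 0.77
  sigma = 101.3472 / 0.77 = 131.6 MPa

131.6 MPa


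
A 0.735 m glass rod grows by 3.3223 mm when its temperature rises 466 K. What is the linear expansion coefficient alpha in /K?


Rearrange dL = alpha * L0 * dT for alpha:
  alpha = dL / (L0 * dT)
  alpha = (3.3223 / 1000) / (0.735 * 466) = 0.0000097 /K = 9.7 x 10^-6 /K

9.7 x 10^-6 /K


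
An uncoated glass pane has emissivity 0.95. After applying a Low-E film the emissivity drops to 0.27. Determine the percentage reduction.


Percentage reduction = (1 - coated/uncoated) * 100
  Ratio = 0.27 / 0.95 = 0.2842
  Reduction = (1 - 0.2842) * 100 = 71.6%

71.6%


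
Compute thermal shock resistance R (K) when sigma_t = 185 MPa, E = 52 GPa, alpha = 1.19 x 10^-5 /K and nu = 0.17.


Thermal shock resistance: R = sigma * (1 - nu) / (E * alpha)
  Numerator = 185 * (1 - 0.17) = 153.55
  Denominator = 52 * 1000 * (1.19 x 10^-5) = 0.6188
  R = 153.55 / 0.6188 = 248.1 K

248.1 K


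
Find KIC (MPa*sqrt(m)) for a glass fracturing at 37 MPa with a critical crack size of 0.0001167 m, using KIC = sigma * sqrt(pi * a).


Fracture toughness: KIC = sigma * sqrt(pi * a)
  pi * a = pi * 0.0001167 = 0.000366624
  sqrt(pi * a) = 0.019147
  KIC = 37 * 0.019147 = 0.708 MPa*sqrt(m)

0.708 MPa*sqrt(m)


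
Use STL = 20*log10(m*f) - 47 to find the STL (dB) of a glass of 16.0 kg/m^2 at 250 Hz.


Mass law: STL = 20 * log10(m * f) - 47
  m * f = 16.0 * 250 = 4000
  log10(4000) = 3.60206
  STL = 20 * 3.60206 - 47 = 72.0412 - 47 = 25.0 dB

25.0 dB


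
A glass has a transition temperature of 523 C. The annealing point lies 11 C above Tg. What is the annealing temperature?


The annealing temperature is Tg plus the offset:
  T_anneal = 523 + 11 = 534 C

534 C


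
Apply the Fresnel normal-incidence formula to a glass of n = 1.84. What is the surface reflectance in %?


Fresnel reflectance at normal incidence:
  R = ((n - 1)/(n + 1))^2
  (n - 1)/(n + 1) = (1.84 - 1)/(1.84 + 1) = 0.295775
  R = 0.295775^2 = 0.0874829
  R(%) = 0.0874829 * 100 = 8.748%

8.748%


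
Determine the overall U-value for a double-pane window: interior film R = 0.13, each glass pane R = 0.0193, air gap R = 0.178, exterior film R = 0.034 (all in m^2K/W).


Total thermal resistance (series):
  R_total = R_in + R_glass + R_air + R_glass + R_out
  R_total = 0.13 + 0.0193 + 0.178 + 0.0193 + 0.034 = 0.3806 m^2K/W
U-value = 1 / R_total = 1 / 0.3806 = 2.627 W/m^2K

2.627 W/m^2K


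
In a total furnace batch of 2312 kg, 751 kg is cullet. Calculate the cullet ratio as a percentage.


Cullet ratio = (cullet mass / total batch mass) * 100
  Ratio = 751 / 2312 * 100 = 32.48%

32.48%


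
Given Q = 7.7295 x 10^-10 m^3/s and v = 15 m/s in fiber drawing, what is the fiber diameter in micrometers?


Cross-sectional area from continuity:
  A = Q / v = 7.7295 x 10^-10 / 15 = 5.153 x 10^-11 m^2
Diameter from circular cross-section:
  d = sqrt(4A / pi) * 10^6 (m -> um)
  d = sqrt(4 * 5.153 x 10^-11 / pi) * 10^6 = 8.1 um

8.1 um


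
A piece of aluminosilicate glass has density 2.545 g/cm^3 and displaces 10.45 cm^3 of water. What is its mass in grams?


Rearrange rho = m / V:
  m = rho * V
  m = 2.545 * 10.45 = 26.595 g

26.595 g


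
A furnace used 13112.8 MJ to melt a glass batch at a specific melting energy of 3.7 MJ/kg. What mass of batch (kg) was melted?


Rearrange E = m * s for m:
  m = E / s
  m = 13112.8 / 3.7 = 3544.0 kg

3544.0 kg


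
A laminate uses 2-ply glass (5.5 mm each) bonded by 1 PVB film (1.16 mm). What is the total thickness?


Total thickness = glass contribution + PVB contribution
  Glass: 2 * 5.5 = 11.0 mm
  PVB: 1 * 1.16 = 1.16 mm
  Total = 11.0 + 1.16 = 12.16 mm

12.16 mm


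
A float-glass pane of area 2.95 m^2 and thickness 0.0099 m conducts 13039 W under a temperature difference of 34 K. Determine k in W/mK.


Fourier's law rearranged: k = Q * t / (A * dT)
  Numerator = 13039 * 0.0099 = 129.0861
  Denominator = 2.95 * 34 = 100.3
  k = 129.0861 / 100.3 = 1.287 W/mK

1.287 W/mK


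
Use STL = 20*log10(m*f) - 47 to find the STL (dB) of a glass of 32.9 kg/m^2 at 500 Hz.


Mass law: STL = 20 * log10(m * f) - 47
  m * f = 32.9 * 500 = 16450
  log10(16450) = 4.21617
  STL = 20 * 4.21617 - 47 = 84.3234 - 47 = 37.3 dB

37.3 dB


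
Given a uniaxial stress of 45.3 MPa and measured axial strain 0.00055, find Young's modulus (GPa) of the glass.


Young's modulus: E = stress / strain
  E = 45.3 MPa / 0.00055 = 82363.64 MPa
Convert to GPa: 82363.64 / 1000 = 82.36 GPa

82.36 GPa


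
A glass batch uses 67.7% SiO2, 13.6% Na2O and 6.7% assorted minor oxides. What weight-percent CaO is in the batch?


Pieces sum to 100%:
  CaO = 100 - (SiO2 + Na2O + others)
  CaO = 100 - (67.7 + 13.6 + 6.7) = 12.0%

12.0%


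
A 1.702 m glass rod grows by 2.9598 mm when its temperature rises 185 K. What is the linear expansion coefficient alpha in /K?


Rearrange dL = alpha * L0 * dT for alpha:
  alpha = dL / (L0 * dT)
  alpha = (2.9598 / 1000) / (1.702 * 185) = 0.0000094 /K = 9.4 x 10^-6 /K

9.4 x 10^-6 /K


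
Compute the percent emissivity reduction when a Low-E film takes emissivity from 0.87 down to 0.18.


Percentage reduction = (1 - coated/uncoated) * 100
  Ratio = 0.18 / 0.87 = 0.2069
  Reduction = (1 - 0.2069) * 100 = 79.3%

79.3%


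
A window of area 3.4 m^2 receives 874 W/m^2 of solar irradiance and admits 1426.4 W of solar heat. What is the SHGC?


Rearrange Q = Area * SHGC * Irradiance:
  SHGC = Q / (Area * Irradiance)
  SHGC = 1426.4 / (3.4 * 874) = 0.48

0.48


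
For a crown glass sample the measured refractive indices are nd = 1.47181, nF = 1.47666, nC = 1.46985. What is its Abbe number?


Abbe number formula: Vd = (nd - 1) / (nF - nC)
  nd - 1 = 1.47181 - 1 = 0.47181
  nF - nC = 1.47666 - 1.46985 = 0.00681
  Vd = 0.47181 / 0.00681 = 69.28

69.28


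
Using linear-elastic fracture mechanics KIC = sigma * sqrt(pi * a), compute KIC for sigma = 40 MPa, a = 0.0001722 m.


Fracture toughness: KIC = sigma * sqrt(pi * a)
  pi * a = pi * 0.0001722 = 0.000540982
  sqrt(pi * a) = 0.023259
  KIC = 40 * 0.023259 = 0.93 MPa*sqrt(m)

0.93 MPa*sqrt(m)


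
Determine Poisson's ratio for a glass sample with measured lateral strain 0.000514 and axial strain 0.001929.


Poisson's ratio: nu = lateral strain / axial strain
  nu = 0.000514 / 0.001929 = 0.2665

0.2665


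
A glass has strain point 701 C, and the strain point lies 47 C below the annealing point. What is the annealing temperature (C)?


T_anneal = T_strain + gap:
  T_anneal = 701 + 47 = 748 C

748 C


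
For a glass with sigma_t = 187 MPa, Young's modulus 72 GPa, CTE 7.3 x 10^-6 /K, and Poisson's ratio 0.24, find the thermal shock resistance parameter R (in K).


Thermal shock resistance: R = sigma * (1 - nu) / (E * alpha)
  Numerator = 187 * (1 - 0.24) = 142.12
  Denominator = 72 * 1000 * (7.3 x 10^-6) = 0.5256
  R = 142.12 / 0.5256 = 270.4 K

270.4 K


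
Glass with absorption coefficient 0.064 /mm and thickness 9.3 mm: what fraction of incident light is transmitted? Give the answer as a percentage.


Beer-Lambert law: T = exp(-alpha * thickness)
  exponent = -0.064 * 9.3 = -0.5952
  T = exp(-0.5952) = 0.5515
  Percentage = 0.5515 * 100 = 55.15%

55.15%


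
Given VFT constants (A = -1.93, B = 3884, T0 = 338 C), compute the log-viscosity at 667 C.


VFT equation: log(eta) = A + B / (T - T0)
  T - T0 = 667 - 338 = 329
  B / (T - T0) = 3884 / 329 = 11.805
  log(eta) = -1.93 + 11.805 = 9.875

9.875


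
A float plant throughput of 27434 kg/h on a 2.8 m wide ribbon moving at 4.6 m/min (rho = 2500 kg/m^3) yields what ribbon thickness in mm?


Ribbon cross-section from mass balance:
  Volume rate = throughput / density = 27434 / 2500 = 10.9736 m^3/h
  thickness = volume rate / (speed * 60 * width), i.e.
  thickness = throughput / (60 * speed * width * density) * 1000
  thickness = 27434 / (60 * 4.6 * 2.8 * 2500) * 1000 = 14.2 mm

14.2 mm


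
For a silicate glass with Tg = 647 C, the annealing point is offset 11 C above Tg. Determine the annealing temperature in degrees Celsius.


The annealing temperature is Tg plus the offset:
  T_anneal = 647 + 11 = 658 C

658 C


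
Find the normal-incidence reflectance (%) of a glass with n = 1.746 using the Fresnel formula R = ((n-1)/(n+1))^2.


Fresnel reflectance at normal incidence:
  R = ((n - 1)/(n + 1))^2
  (n - 1)/(n + 1) = (1.746 - 1)/(1.746 + 1) = 0.271668
  R = 0.271668^2 = 0.0738035
  R(%) = 0.0738035 * 100 = 7.38%

7.38%


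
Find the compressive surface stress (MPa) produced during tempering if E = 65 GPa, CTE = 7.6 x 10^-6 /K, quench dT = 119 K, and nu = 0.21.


Tempering stress: sigma = E * alpha * dT / (1 - nu)
  E (MPa) = 65 * 1000 = 65000
  Numerator = 65000 * (7.6 x 10^-6) * 119 = 58.786
  Denominator = 1 - 0.21 = 0.79
  sigma = 58.786 / 0.79 = 74.4 MPa

74.4 MPa


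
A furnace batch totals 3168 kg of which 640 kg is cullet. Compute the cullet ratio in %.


Cullet ratio = (cullet mass / total batch mass) * 100
  Ratio = 640 / 3168 * 100 = 20.2%

20.2%


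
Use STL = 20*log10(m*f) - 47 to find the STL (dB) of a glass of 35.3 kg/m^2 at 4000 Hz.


Mass law: STL = 20 * log10(m * f) - 47
  m * f = 35.3 * 4000 = 141200
  log10(141200) = 5.14983
  STL = 20 * 5.14983 - 47 = 102.9966 - 47 = 56.0 dB

56.0 dB


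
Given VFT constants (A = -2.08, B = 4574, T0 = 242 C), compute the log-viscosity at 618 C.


VFT equation: log(eta) = A + B / (T - T0)
  T - T0 = 618 - 242 = 376
  B / (T - T0) = 4574 / 376 = 12.165
  log(eta) = -2.08 + 12.165 = 10.085

10.085


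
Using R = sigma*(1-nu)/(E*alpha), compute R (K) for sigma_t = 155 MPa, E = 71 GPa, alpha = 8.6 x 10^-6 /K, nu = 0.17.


Thermal shock resistance: R = sigma * (1 - nu) / (E * alpha)
  Numerator = 155 * (1 - 0.17) = 128.65
  Denominator = 71 * 1000 * (8.6 x 10^-6) = 0.6106
  R = 128.65 / 0.6106 = 210.7 K

210.7 K


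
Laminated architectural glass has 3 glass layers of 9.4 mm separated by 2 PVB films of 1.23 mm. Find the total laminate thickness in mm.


Total thickness = glass contribution + PVB contribution
  Glass: 3 * 9.4 = 28.2 mm
  PVB: 2 * 1.23 = 2.46 mm
  Total = 28.2 + 2.46 = 30.66 mm

30.66 mm


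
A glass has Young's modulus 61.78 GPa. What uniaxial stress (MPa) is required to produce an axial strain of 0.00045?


Rearrange E = sigma / epsilon:
  sigma = E * epsilon
  E (MPa) = 61.78 * 1000 = 61780
  sigma = 61780 * 0.00045 = 27.8 MPa

27.8 MPa


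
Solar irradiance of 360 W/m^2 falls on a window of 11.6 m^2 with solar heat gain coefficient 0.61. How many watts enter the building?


Solar heat gain: Q = Area * SHGC * Irradiance
  Q = 11.6 * 0.61 * 360 = 2547.4 W

2547.4 W


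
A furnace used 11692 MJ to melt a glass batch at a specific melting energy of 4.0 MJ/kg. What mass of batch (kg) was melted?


Rearrange E = m * s for m:
  m = E / s
  m = 11692 / 4.0 = 2923.0 kg

2923.0 kg


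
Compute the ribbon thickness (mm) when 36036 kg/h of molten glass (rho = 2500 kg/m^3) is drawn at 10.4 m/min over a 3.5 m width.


Ribbon cross-section from mass balance:
  Volume rate = throughput / density = 36036 / 2500 = 14.4144 m^3/h
  thickness = volume rate / (speed * 60 * width), i.e.
  thickness = throughput / (60 * speed * width * density) * 1000
  thickness = 36036 / (60 * 10.4 * 3.5 * 2500) * 1000 = 6.6 mm

6.6 mm


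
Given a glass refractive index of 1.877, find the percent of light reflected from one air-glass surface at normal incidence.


Fresnel reflectance at normal incidence:
  R = ((n - 1)/(n + 1))^2
  (n - 1)/(n + 1) = (1.877 - 1)/(1.877 + 1) = 0.304831
  R = 0.304831^2 = 0.0929219
  R(%) = 0.0929219 * 100 = 9.292%

9.292%


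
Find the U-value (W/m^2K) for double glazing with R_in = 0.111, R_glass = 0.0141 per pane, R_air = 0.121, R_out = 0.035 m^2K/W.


Total thermal resistance (series):
  R_total = R_in + R_glass + R_air + R_glass + R_out
  R_total = 0.111 + 0.0141 + 0.121 + 0.0141 + 0.035 = 0.2952 m^2K/W
U-value = 1 / R_total = 1 / 0.2952 = 3.388 W/m^2K

3.388 W/m^2K


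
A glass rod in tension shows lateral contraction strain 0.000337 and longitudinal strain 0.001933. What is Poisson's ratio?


Poisson's ratio: nu = lateral strain / axial strain
  nu = 0.000337 / 0.001933 = 0.1743

0.1743


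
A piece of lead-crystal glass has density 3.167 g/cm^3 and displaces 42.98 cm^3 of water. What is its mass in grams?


Rearrange rho = m / V:
  m = rho * V
  m = 3.167 * 42.98 = 136.118 g

136.118 g


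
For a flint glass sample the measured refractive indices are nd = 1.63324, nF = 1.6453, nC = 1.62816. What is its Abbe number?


Abbe number formula: Vd = (nd - 1) / (nF - nC)
  nd - 1 = 1.63324 - 1 = 0.63324
  nF - nC = 1.6453 - 1.62816 = 0.01714
  Vd = 0.63324 / 0.01714 = 36.95

36.95


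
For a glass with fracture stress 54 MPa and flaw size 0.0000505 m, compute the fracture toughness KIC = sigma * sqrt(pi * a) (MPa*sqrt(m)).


Fracture toughness: KIC = sigma * sqrt(pi * a)
  pi * a = pi * 0.0000505 = 0.00015865
  sqrt(pi * a) = 0.012596
  KIC = 54 * 0.012596 = 0.68 MPa*sqrt(m)

0.68 MPa*sqrt(m)


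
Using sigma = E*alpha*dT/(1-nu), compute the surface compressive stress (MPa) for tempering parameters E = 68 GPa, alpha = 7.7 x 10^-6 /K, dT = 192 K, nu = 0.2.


Tempering stress: sigma = E * alpha * dT / (1 - nu)
  E (MPa) = 68 * 1000 = 68000
  Numerator = 68000 * (7.7 x 10^-6) * 192 = 100.5312
  Denominator = 1 - 0.2 = 0.8
  sigma = 100.5312 / 0.8 = 125.7 MPa

125.7 MPa


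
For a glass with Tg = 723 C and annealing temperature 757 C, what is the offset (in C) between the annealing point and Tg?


Offset = T_anneal - Tg:
  offset = 757 - 723 = 34 C

34 C


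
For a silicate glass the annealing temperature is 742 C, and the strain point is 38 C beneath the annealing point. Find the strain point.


Strain point = annealing point - difference:
  T_strain = 742 - 38 = 704 C

704 C


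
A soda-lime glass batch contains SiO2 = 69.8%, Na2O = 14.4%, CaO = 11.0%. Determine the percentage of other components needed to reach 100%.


Sum the three major oxides:
  SiO2 + Na2O + CaO = 69.8 + 14.4 + 11.0 = 95.2%
Subtract from 100%:
  Others = 100 - 95.2 = 4.8%

4.8%


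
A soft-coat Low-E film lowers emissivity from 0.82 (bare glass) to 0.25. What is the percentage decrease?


Percentage reduction = (1 - coated/uncoated) * 100
  Ratio = 0.25 / 0.82 = 0.3049
  Reduction = (1 - 0.3049) * 100 = 69.5%

69.5%


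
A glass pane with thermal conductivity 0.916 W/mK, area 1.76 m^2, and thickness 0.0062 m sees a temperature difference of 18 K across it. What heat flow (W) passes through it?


Fourier's law: Q = k * A * dT / t
  Q = 0.916 * 1.76 * 18 / 0.0062
  Q = 29.01888 / 0.0062 = 4680.5 W

4680.5 W


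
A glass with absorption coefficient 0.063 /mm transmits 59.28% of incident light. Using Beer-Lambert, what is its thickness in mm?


Rearrange T = exp(-alpha * thickness):
  thickness = -ln(T) / alpha
  T = 59.28/100 = 0.5928
  ln(T) = -0.5229
  -ln(T) = 0.5229
  thickness = 0.5229 / 0.063 = 8.3 mm

8.3 mm


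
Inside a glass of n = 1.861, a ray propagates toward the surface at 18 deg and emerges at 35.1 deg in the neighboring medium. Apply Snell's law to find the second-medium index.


Apply Snell's law: n1 * sin(theta1) = n2 * sin(theta2)
  n2 = n1 * sin(theta1) / sin(theta2)
  sin(18) = 0.309017
  sin(35.1) = 0.575005
  n2 = 1.861 * 0.309017 / 0.575005 = 1.0001

1.0001


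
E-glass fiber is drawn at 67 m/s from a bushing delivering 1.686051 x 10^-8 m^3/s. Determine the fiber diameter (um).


Cross-sectional area from continuity:
  A = Q / v = 1.686051 x 10^-8 / 67 = 2.516494 x 10^-10 m^2
Diameter from circular cross-section:
  d = sqrt(4A / pi) * 10^6 (m -> um)
  d = sqrt(4 * 2.516494 x 10^-10 / pi) * 10^6 = 17.9 um

17.9 um


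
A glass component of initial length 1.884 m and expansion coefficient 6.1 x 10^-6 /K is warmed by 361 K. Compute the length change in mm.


Thermal expansion formula: dL = alpha * L0 * dT
  dL = (6.1 x 10^-6) * 1.884 * 361 = 0.00414876 m
Convert to mm: 0.00414876 * 1000 = 4.1488 mm

4.1488 mm


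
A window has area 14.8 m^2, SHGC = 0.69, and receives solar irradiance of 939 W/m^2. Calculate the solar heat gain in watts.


Solar heat gain: Q = Area * SHGC * Irradiance
  Q = 14.8 * 0.69 * 939 = 9589.1 W

9589.1 W


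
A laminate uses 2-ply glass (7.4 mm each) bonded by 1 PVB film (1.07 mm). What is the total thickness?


Total thickness = glass contribution + PVB contribution
  Glass: 2 * 7.4 = 14.8 mm
  PVB: 1 * 1.07 = 1.07 mm
  Total = 14.8 + 1.07 = 15.87 mm

15.87 mm


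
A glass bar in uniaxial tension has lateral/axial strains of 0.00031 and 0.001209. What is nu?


Poisson's ratio: nu = lateral strain / axial strain
  nu = 0.00031 / 0.001209 = 0.2564

0.2564


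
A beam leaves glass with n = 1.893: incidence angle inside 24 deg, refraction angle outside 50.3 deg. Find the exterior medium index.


Apply Snell's law: n1 * sin(theta1) = n2 * sin(theta2)
  n2 = n1 * sin(theta1) / sin(theta2)
  sin(24) = 0.406737
  sin(50.3) = 0.7694
  n2 = 1.893 * 0.406737 / 0.7694 = 1.0007

1.0007


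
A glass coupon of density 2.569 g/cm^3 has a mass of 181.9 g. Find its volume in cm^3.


Rearrange rho = m / V:
  V = m / rho
  V = 181.9 / 2.569 = 70.806 cm^3

70.806 cm^3


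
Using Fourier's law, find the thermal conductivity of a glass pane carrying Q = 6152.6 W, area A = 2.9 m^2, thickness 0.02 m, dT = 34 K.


Fourier's law rearranged: k = Q * t / (A * dT)
  Numerator = 6152.6 * 0.02 = 123.052
  Denominator = 2.9 * 34 = 98.6
  k = 123.052 / 98.6 = 1.248 W/mK

1.248 W/mK


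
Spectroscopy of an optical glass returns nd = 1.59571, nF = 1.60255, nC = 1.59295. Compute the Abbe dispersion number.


Abbe number formula: Vd = (nd - 1) / (nF - nC)
  nd - 1 = 1.59571 - 1 = 0.59571
  nF - nC = 1.60255 - 1.59295 = 0.0096
  Vd = 0.59571 / 0.0096 = 62.05

62.05


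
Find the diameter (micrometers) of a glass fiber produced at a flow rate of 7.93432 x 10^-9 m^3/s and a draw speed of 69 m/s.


Cross-sectional area from continuity:
  A = Q / v = 7.93432 x 10^-9 / 69 = 1.149901 x 10^-10 m^2
Diameter from circular cross-section:
  d = sqrt(4A / pi) * 10^6 (m -> um)
  d = sqrt(4 * 1.149901 x 10^-10 / pi) * 10^6 = 12.1 um

12.1 um


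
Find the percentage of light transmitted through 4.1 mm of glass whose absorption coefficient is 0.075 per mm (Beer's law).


Beer-Lambert law: T = exp(-alpha * thickness)
  exponent = -0.075 * 4.1 = -0.3075
  T = exp(-0.3075) = 0.7353
  Percentage = 0.7353 * 100 = 73.53%

73.53%


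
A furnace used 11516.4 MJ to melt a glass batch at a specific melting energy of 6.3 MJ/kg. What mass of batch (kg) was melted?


Rearrange E = m * s for m:
  m = E / s
  m = 11516.4 / 6.3 = 1828.0 kg

1828.0 kg


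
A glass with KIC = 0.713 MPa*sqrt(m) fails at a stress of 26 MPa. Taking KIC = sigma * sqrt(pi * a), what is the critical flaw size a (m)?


Rearrange KIC = sigma * sqrt(pi * a):
  sqrt(pi * a) = KIC / sigma
  sqrt(pi * a) = 0.713 / 26 = 0.027423
  a = (KIC / sigma)^2 / pi
  a = 0.027423^2 / pi = 0.0002394 m

0.0002394 m


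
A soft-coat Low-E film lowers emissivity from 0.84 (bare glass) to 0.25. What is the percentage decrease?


Percentage reduction = (1 - coated/uncoated) * 100
  Ratio = 0.25 / 0.84 = 0.2976
  Reduction = (1 - 0.2976) * 100 = 70.2%

70.2%


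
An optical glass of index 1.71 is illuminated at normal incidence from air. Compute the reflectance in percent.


Fresnel reflectance at normal incidence:
  R = ((n - 1)/(n + 1))^2
  (n - 1)/(n + 1) = (1.71 - 1)/(1.71 + 1) = 0.261993
  R = 0.261993^2 = 0.0686403
  R(%) = 0.0686403 * 100 = 6.864%

6.864%


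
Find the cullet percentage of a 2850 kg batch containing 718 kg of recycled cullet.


Cullet ratio = (cullet mass / total batch mass) * 100
  Ratio = 718 / 2850 * 100 = 25.19%

25.19%


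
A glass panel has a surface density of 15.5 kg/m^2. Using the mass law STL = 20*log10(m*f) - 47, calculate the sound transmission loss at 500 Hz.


Mass law: STL = 20 * log10(m * f) - 47
  m * f = 15.5 * 500 = 7750
  log10(7750) = 3.8893
  STL = 20 * 3.8893 - 47 = 77.786 - 47 = 30.8 dB

30.8 dB


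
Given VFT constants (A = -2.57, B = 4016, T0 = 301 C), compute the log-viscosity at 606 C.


VFT equation: log(eta) = A + B / (T - T0)
  T - T0 = 606 - 301 = 305
  B / (T - T0) = 4016 / 305 = 13.167
  log(eta) = -2.57 + 13.167 = 10.597

10.597


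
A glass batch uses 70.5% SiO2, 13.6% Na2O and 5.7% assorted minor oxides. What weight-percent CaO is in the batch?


Pieces sum to 100%:
  CaO = 100 - (SiO2 + Na2O + others)
  CaO = 100 - (70.5 + 13.6 + 5.7) = 10.2%

10.2%


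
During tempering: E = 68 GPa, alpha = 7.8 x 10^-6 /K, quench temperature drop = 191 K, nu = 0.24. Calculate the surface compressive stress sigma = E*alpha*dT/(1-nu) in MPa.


Tempering stress: sigma = E * alpha * dT / (1 - nu)
  E (MPa) = 68 * 1000 = 68000
  Numerator = 68000 * (7.8 x 10^-6) * 191 = 101.3064
  Denominator = 1 - 0.24 = 0.76
  sigma = 101.3064 / 0.76 = 133.3 MPa

133.3 MPa


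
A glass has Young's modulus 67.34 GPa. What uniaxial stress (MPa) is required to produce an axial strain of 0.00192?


Rearrange E = sigma / epsilon:
  sigma = E * epsilon
  E (MPa) = 67.34 * 1000 = 67340
  sigma = 67340 * 0.00192 = 129.29 MPa

129.29 MPa


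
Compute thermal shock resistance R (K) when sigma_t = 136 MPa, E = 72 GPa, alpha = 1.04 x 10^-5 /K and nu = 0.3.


Thermal shock resistance: R = sigma * (1 - nu) / (E * alpha)
  Numerator = 136 * (1 - 0.3) = 95.2
  Denominator = 72 * 1000 * (1.04 x 10^-5) = 0.7488
  R = 95.2 / 0.7488 = 127.1 K

127.1 K


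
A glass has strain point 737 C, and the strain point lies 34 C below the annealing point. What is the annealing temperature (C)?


T_anneal = T_strain + gap:
  T_anneal = 737 + 34 = 771 C

771 C


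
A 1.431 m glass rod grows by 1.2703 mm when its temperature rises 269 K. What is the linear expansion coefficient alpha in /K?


Rearrange dL = alpha * L0 * dT for alpha:
  alpha = dL / (L0 * dT)
  alpha = (1.2703 / 1000) / (1.431 * 269) = 0.0000033 /K = 3.3 x 10^-6 /K

3.3 x 10^-6 /K


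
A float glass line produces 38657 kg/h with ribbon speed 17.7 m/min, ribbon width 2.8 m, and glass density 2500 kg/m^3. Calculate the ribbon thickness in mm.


Ribbon cross-section from mass balance:
  Volume rate = throughput / density = 38657 / 2500 = 15.4628 m^3/h
  thickness = volume rate / (speed * 60 * width), i.e.
  thickness = throughput / (60 * speed * width * density) * 1000
  thickness = 38657 / (60 * 17.7 * 2.8 * 2500) * 1000 = 5.2 mm

5.2 mm


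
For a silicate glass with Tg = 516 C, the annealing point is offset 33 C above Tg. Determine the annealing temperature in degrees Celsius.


The annealing temperature is Tg plus the offset:
  T_anneal = 516 + 33 = 549 C

549 C


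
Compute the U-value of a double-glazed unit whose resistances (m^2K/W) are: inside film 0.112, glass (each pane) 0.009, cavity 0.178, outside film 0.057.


Total thermal resistance (series):
  R_total = R_in + R_glass + R_air + R_glass + R_out
  R_total = 0.112 + 0.009 + 0.178 + 0.009 + 0.057 = 0.365 m^2K/W
U-value = 1 / R_total = 1 / 0.365 = 2.74 W/m^2K

2.74 W/m^2K


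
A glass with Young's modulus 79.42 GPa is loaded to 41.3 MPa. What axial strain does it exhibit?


Rearrange E = sigma / epsilon:
  epsilon = sigma / E
  E (MPa) = 79.42 * 1000 = 79420
  epsilon = 41.3 / 79420 = 0.00052

0.00052


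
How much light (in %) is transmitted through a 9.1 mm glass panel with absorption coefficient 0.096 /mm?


Beer-Lambert law: T = exp(-alpha * thickness)
  exponent = -0.096 * 9.1 = -0.8736
  T = exp(-0.8736) = 0.4174
  Percentage = 0.4174 * 100 = 41.74%

41.74%


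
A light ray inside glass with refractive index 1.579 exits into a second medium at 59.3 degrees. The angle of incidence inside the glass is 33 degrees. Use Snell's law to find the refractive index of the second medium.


Apply Snell's law: n1 * sin(theta1) = n2 * sin(theta2)
  n2 = n1 * sin(theta1) / sin(theta2)
  sin(33) = 0.544639
  sin(59.3) = 0.859852
  n2 = 1.579 * 0.544639 / 0.859852 = 1.0002

1.0002


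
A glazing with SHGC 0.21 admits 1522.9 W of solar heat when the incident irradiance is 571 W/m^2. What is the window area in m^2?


Rearrange Q = Area * SHGC * Irradiance:
  Area = Q / (SHGC * Irradiance)
  Area = 1522.9 / (0.21 * 571) = 12.7 m^2

12.7 m^2


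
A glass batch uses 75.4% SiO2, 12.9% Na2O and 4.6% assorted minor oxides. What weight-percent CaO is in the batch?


Pieces sum to 100%:
  CaO = 100 - (SiO2 + Na2O + others)
  CaO = 100 - (75.4 + 12.9 + 4.6) = 7.1%

7.1%
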